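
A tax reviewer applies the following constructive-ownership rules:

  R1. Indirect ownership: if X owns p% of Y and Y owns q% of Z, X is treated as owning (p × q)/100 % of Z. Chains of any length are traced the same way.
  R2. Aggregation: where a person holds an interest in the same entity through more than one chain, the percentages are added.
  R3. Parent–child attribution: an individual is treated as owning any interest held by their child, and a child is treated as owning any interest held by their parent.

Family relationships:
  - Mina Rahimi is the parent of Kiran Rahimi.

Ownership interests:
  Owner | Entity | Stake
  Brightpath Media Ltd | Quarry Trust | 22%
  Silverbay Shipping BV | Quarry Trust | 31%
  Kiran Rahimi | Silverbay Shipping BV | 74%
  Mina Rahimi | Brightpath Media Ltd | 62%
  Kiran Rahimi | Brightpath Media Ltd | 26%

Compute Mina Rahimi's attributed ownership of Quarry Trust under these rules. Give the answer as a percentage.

42.3%

By parent–child attribution (R3), Mina Rahimi is treated as also owning Kiran Rahimi's interest in Brightpath Media Ltd, giving 62% + 26% = 88%.
By parent–child attribution (R3), Mina Rahimi is treated as owning Kiran Rahimi's 74% interest in Silverbay Shipping BV.
Chain via Brightpath Media Ltd (R1): 88% × 22% = 19.36% of Quarry Trust.
Chain via Silverbay Shipping BV (R1): 74% × 31% = 22.94% of Quarry Trust.
Aggregating (R2): 19.36% + 22.94% = 42.3%.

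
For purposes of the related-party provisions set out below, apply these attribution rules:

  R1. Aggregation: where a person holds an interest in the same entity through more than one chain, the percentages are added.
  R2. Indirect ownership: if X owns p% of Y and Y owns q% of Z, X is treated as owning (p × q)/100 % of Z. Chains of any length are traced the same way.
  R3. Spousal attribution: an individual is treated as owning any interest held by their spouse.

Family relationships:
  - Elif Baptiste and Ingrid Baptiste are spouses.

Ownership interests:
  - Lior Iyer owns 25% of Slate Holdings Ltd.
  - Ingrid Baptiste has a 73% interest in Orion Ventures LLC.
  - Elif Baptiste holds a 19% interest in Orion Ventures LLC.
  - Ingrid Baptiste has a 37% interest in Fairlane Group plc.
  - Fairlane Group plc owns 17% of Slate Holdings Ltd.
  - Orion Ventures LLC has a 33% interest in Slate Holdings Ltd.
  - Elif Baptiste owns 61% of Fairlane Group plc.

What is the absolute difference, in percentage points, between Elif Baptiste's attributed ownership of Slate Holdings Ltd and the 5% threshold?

42.02

By spousal attribution (R3), Elif Baptiste is treated as also owning Ingrid Baptiste's interest in Orion Ventures LLC, giving 19% + 73% = 92%.
By spousal attribution (R3), Elif Baptiste is treated as also owning Ingrid Baptiste's interest in Fairlane Group plc, giving 61% + 37% = 98%.
Chain via Orion Ventures LLC (R2): 92% × 33% = 30.36% of Slate Holdings Ltd.
Chain via Fairlane Group plc (R2): 98% × 17% = 16.66% of Slate Holdings Ltd.
Aggregating (R1): 30.36% + 16.66% = 47.02%.
47.02% exceeds the 5% threshold by 42.02 percentage points.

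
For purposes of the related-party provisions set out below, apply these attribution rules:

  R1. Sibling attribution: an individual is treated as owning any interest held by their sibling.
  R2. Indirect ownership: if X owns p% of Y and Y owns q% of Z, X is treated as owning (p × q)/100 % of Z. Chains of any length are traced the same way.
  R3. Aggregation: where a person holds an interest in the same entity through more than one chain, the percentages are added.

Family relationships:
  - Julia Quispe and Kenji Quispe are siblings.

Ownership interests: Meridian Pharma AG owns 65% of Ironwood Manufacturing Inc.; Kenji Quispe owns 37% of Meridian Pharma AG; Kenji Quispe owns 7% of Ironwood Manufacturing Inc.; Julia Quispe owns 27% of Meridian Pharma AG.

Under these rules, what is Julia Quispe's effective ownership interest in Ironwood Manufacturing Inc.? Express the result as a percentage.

By sibling attribution (R1), Julia Quispe is treated as also owning Kenji Quispe's interest in Meridian Pharma AG, giving 27% + 37% = 64%.
By sibling attribution (R1), Julia Quispe is treated as owning Kenji Quispe's 7% interest in Ironwood Manufacturing Inc.
Chain via Meridian Pharma AG (R2): 64% × 65% = 41.6% of Ironwood Manufacturing Inc.
Direct interest in Ironwood Manufacturing Inc: 7%.
Aggregating (R3): 41.6% + 7% = 48.6%.

48.6%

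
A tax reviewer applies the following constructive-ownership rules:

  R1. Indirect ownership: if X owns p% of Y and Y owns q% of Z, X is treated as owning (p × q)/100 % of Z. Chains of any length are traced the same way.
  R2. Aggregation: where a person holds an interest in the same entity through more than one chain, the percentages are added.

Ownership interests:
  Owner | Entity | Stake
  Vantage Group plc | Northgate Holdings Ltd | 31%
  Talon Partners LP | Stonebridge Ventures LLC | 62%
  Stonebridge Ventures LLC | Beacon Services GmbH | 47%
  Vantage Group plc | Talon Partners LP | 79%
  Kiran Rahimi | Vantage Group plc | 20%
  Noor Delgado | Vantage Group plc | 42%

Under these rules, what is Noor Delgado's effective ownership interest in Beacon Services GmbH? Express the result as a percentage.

9.668652%

Chain via Vantage Group plc → Talon Partners LP → Stonebridge Ventures LLC (R1): 42% × 79% × 62% × 47% = 9.668652% of Beacon Services GmbH.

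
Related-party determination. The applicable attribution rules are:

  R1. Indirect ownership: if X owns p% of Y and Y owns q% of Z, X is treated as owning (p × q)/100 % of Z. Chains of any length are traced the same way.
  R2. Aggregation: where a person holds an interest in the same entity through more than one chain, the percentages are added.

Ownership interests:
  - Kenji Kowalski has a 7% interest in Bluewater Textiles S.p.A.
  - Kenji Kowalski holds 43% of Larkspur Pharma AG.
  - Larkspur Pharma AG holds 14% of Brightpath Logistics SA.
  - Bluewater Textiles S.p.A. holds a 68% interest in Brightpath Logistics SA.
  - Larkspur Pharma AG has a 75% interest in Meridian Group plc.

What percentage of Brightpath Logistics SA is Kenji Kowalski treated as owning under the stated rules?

10.78%

Chain via Larkspur Pharma AG (R1): 43% × 14% = 6.02% of Brightpath Logistics SA.
Chain via Bluewater Textiles S.p.A. (R1): 7% × 68% = 4.76% of Brightpath Logistics SA.
Aggregating (R2): 6.02% + 4.76% = 10.78%.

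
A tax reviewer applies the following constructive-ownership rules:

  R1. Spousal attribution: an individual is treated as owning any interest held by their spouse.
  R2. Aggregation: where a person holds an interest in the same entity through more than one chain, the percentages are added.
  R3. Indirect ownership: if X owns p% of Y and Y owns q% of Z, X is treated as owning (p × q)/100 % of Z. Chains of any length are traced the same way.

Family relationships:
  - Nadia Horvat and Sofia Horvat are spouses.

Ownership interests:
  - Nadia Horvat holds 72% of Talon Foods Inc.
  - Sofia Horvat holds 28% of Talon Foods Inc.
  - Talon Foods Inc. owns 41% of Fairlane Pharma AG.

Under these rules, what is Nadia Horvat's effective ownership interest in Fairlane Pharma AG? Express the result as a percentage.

By spousal attribution (R1), Nadia Horvat is treated as also owning Sofia Horvat's interest in Talon Foods Inc, giving 72% + 28% = 100%.
Chain via Talon Foods Inc. (R3): 100% × 41% = 41% of Fairlane Pharma AG.

41%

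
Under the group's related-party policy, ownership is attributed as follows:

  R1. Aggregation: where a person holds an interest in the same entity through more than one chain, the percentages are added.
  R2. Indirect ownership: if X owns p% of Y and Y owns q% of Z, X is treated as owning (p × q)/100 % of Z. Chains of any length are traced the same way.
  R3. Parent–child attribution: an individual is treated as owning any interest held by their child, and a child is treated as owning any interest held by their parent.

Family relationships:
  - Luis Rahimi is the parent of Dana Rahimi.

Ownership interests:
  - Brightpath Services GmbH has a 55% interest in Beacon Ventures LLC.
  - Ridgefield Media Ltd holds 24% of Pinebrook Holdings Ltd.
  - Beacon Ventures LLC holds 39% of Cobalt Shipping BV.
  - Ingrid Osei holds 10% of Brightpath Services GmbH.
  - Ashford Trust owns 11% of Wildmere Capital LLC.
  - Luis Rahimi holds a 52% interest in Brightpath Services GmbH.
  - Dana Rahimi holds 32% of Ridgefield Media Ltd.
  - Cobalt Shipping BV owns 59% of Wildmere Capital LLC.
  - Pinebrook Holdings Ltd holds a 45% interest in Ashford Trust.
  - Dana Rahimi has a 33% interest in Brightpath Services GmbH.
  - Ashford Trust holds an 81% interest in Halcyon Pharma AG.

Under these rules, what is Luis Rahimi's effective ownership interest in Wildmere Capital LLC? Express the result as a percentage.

By parent–child attribution (R3), Luis Rahimi is treated as also owning Dana Rahimi's interest in Brightpath Services GmbH, giving 52% + 33% = 85%.
By parent–child attribution (R3), Luis Rahimi is treated as owning Dana Rahimi's 32% interest in Ridgefield Media Ltd.
Chain via Brightpath Services GmbH → Beacon Ventures LLC → Cobalt Shipping BV (R2): 85% × 55% × 39% × 59% = 10.757175% of Wildmere Capital LLC.
Chain via Ridgefield Media Ltd → Pinebrook Holdings Ltd → Ashford Trust (R2): 32% × 24% × 45% × 11% = 0.38016% of Wildmere Capital LLC.
Aggregating (R1): 10.757175% + 0.38016% = 11.137335%.

11.137335%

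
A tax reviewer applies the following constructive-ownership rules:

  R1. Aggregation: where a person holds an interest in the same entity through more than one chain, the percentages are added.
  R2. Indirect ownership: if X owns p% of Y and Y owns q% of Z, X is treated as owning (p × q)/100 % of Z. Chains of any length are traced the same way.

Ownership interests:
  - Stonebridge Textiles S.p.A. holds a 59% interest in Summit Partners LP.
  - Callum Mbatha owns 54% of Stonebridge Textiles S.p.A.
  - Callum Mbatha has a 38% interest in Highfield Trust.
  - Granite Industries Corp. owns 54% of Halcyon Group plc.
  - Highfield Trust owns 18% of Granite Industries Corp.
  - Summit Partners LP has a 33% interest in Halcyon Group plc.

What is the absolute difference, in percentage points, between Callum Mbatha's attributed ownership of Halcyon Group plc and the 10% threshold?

4.2074

Chain via Highfield Trust → Granite Industries Corp. (R2): 38% × 18% × 54% = 3.6936% of Halcyon Group plc.
Chain via Stonebridge Textiles S.p.A. → Summit Partners LP (R2): 54% × 59% × 33% = 10.5138% of Halcyon Group plc.
Aggregating (R1): 3.6936% + 10.5138% = 14.2074%.
14.2074% exceeds the 10% threshold by 4.2074 percentage points.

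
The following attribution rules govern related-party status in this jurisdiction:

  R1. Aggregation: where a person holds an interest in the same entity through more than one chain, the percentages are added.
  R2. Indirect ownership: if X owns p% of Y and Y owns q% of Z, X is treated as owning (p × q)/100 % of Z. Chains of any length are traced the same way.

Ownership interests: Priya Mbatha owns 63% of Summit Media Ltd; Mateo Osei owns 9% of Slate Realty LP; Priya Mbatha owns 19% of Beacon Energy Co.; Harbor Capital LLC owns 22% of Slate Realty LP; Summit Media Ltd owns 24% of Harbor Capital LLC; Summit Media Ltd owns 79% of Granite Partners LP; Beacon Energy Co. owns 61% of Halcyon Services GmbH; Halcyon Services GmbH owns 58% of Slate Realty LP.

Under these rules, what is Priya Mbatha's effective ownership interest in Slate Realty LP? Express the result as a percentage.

Chain via Beacon Energy Co. → Halcyon Services GmbH (R2): 19% × 61% × 58% = 6.7222% of Slate Realty LP.
Chain via Summit Media Ltd → Harbor Capital LLC (R2): 63% × 24% × 22% = 3.3264% of Slate Realty LP.
Aggregating (R1): 6.7222% + 3.3264% = 10.0486%.

10.0486%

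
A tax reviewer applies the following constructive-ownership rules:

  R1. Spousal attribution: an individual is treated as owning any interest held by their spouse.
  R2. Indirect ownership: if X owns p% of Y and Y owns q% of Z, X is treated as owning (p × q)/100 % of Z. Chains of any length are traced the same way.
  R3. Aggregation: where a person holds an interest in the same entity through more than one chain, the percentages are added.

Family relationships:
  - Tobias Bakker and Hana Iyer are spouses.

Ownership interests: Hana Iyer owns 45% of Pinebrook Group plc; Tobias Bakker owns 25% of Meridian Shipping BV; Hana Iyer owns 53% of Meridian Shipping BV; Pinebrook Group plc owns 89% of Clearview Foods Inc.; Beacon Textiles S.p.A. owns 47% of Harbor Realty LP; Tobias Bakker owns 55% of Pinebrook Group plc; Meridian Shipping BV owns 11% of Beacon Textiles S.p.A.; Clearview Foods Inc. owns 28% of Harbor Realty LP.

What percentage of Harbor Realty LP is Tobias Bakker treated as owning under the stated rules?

By spousal attribution (R1), Tobias Bakker is treated as also owning Hana Iyer's interest in Meridian Shipping BV, giving 25% + 53% = 78%.
By spousal attribution (R1), Tobias Bakker is treated as also owning Hana Iyer's interest in Pinebrook Group plc, giving 55% + 45% = 100%.
Chain via Meridian Shipping BV → Beacon Textiles S.p.A. (R2): 78% × 11% × 47% = 4.0326% of Harbor Realty LP.
Chain via Pinebrook Group plc → Clearview Foods Inc. (R2): 100% × 89% × 28% = 24.92% of Harbor Realty LP.
Aggregating (R3): 4.0326% + 24.92% = 28.9526%.

28.9526%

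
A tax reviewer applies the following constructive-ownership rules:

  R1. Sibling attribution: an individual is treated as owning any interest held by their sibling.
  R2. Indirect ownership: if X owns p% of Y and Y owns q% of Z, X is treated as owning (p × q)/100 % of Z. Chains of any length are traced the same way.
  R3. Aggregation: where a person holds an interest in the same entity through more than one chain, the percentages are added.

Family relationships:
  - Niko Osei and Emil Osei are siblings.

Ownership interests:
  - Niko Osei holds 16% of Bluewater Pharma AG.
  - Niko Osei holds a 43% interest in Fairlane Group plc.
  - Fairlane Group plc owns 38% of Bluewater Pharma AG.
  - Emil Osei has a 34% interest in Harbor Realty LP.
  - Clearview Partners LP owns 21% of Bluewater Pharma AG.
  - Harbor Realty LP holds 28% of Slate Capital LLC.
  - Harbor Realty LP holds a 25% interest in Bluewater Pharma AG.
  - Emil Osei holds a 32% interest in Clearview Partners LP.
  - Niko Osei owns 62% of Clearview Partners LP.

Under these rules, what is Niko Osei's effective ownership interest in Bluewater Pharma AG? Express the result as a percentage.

60.58%

By sibling attribution (R1), Niko Osei is treated as also owning Emil Osei's interest in Clearview Partners LP, giving 62% + 32% = 94%.
By sibling attribution (R1), Niko Osei is treated as owning Emil Osei's 34% interest in Harbor Realty LP.
Chain via Clearview Partners LP (R2): 94% × 21% = 19.74% of Bluewater Pharma AG.
Chain via Fairlane Group plc (R2): 43% × 38% = 16.34% of Bluewater Pharma AG.
Direct interest in Bluewater Pharma AG: 16%.
Chain via Harbor Realty LP (R2): 34% × 25% = 8.5% of Bluewater Pharma AG.
Aggregating (R3): 19.74% + 16.34% + 16% + 8.5% = 60.58%.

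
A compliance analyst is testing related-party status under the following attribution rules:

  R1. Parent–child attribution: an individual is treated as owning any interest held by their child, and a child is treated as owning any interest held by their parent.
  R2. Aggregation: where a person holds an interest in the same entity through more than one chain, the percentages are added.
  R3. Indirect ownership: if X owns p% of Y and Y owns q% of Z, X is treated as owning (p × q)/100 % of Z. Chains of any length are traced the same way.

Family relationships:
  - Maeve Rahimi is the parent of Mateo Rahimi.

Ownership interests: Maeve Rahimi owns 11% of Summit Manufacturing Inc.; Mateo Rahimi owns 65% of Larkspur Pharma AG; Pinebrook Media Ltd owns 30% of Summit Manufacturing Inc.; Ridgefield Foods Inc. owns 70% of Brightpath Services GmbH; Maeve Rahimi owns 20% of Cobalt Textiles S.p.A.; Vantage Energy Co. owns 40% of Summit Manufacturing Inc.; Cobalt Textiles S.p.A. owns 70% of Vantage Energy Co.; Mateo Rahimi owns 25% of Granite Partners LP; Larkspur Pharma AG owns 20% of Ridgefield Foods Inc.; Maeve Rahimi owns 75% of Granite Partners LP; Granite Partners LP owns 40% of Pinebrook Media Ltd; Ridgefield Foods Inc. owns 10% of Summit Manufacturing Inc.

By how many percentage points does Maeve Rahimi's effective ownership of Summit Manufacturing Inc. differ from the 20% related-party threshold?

9.9

By parent–child attribution (R1), Maeve Rahimi is treated as also owning Mateo Rahimi's interest in Granite Partners LP, giving 75% + 25% = 100%.
By parent–child attribution (R1), Maeve Rahimi is treated as owning Mateo Rahimi's 65% interest in Larkspur Pharma AG.
Chain via Cobalt Textiles S.p.A. → Vantage Energy Co. (R3): 20% × 70% × 40% = 5.6% of Summit Manufacturing Inc.
Chain via Granite Partners LP → Pinebrook Media Ltd (R3): 100% × 40% × 30% = 12% of Summit Manufacturing Inc.
Direct interest in Summit Manufacturing Inc: 11%.
Chain via Larkspur Pharma AG → Ridgefield Foods Inc. (R3): 65% × 20% × 10% = 1.3% of Summit Manufacturing Inc.
Aggregating (R2): 5.6% + 12% + 11% + 1.3% = 29.9%.
29.9% exceeds the 20% threshold by 9.9 percentage points.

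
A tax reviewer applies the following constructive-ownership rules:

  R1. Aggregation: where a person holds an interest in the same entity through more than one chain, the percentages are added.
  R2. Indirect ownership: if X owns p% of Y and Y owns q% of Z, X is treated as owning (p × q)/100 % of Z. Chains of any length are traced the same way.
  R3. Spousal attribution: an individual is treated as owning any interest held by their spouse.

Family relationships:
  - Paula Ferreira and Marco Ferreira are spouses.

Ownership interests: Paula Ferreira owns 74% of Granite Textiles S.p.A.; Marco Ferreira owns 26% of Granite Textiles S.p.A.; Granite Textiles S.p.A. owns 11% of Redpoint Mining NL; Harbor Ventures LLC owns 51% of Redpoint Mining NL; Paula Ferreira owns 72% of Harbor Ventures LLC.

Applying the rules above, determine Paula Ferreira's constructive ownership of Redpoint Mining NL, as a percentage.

By spousal attribution (R3), Paula Ferreira is treated as also owning Marco Ferreira's interest in Granite Textiles S.p.A, giving 74% + 26% = 100%.
Chain via Harbor Ventures LLC (R2): 72% × 51% = 36.72% of Redpoint Mining NL.
Chain via Granite Textiles S.p.A. (R2): 100% × 11% = 11% of Redpoint Mining NL.
Aggregating (R1): 36.72% + 11% = 47.72%.

47.72%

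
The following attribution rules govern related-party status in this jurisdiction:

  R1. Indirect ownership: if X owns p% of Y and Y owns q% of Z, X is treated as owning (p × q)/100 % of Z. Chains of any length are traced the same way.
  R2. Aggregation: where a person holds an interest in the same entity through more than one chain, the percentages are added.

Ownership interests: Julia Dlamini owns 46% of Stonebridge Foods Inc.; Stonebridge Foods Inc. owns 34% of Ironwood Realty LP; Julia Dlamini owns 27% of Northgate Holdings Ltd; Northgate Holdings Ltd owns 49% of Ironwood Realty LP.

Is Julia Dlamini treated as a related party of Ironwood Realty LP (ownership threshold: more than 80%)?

Chain via Stonebridge Foods Inc. (R1): 46% × 34% = 15.64% of Ironwood Realty LP.
Chain via Northgate Holdings Ltd (R1): 27% × 49% = 13.23% of Ironwood Realty LP.
Aggregating (R2): 15.64% + 13.23% = 28.87%.
28.87% does not exceed the 80% threshold, so Julia is not a related party to Ironwood Realty LP.

No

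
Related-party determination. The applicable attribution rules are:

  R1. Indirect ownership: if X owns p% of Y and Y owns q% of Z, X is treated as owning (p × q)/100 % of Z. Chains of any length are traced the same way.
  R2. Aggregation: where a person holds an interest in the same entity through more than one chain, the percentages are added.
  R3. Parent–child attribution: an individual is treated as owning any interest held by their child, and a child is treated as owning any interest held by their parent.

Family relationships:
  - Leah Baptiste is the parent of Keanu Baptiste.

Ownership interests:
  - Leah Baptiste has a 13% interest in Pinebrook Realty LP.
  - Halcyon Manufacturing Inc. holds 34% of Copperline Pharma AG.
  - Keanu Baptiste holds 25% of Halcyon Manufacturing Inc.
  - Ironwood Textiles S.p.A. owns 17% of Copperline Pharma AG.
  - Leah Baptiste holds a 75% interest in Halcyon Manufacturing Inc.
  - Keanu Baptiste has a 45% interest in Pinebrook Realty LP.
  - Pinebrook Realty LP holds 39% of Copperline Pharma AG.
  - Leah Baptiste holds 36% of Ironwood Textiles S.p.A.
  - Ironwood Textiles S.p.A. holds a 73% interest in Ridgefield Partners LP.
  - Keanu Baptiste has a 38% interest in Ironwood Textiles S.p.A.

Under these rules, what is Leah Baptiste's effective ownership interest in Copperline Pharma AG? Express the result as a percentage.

By parent–child attribution (R3), Leah Baptiste is treated as also owning Keanu Baptiste's interest in Pinebrook Realty LP, giving 13% + 45% = 58%.
By parent–child attribution (R3), Leah Baptiste is treated as also owning Keanu Baptiste's interest in Ironwood Textiles S.p.A, giving 36% + 38% = 74%.
By parent–child attribution (R3), Leah Baptiste is treated as also owning Keanu Baptiste's interest in Halcyon Manufacturing Inc, giving 75% + 25% = 100%.
Chain via Pinebrook Realty LP (R1): 58% × 39% = 22.62% of Copperline Pharma AG.
Chain via Ironwood Textiles S.p.A. (R1): 74% × 17% = 12.58% of Copperline Pharma AG.
Chain via Halcyon Manufacturing Inc. (R1): 100% × 34% = 34% of Copperline Pharma AG.
Aggregating (R2): 22.62% + 12.58% + 34% = 69.2%.

69.2%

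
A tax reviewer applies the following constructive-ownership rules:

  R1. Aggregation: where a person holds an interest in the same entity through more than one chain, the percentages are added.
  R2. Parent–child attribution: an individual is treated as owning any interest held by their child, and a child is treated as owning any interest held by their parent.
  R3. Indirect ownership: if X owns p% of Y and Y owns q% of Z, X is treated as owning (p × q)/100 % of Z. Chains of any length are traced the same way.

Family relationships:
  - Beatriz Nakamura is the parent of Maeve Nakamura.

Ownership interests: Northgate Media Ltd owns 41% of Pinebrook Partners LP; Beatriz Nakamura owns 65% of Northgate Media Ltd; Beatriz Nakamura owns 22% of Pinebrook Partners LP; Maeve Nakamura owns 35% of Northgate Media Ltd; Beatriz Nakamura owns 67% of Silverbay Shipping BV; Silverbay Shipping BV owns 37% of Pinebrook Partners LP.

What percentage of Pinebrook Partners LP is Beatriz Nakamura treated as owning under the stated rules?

87.79%

By parent–child attribution (R2), Beatriz Nakamura is treated as also owning Maeve Nakamura's interest in Northgate Media Ltd, giving 65% + 35% = 100%.
Chain via Silverbay Shipping BV (R3): 67% × 37% = 24.79% of Pinebrook Partners LP.
Chain via Northgate Media Ltd (R3): 100% × 41% = 41% of Pinebrook Partners LP.
Direct interest in Pinebrook Partners LP: 22%.
Aggregating (R1): 24.79% + 41% + 22% = 87.79%.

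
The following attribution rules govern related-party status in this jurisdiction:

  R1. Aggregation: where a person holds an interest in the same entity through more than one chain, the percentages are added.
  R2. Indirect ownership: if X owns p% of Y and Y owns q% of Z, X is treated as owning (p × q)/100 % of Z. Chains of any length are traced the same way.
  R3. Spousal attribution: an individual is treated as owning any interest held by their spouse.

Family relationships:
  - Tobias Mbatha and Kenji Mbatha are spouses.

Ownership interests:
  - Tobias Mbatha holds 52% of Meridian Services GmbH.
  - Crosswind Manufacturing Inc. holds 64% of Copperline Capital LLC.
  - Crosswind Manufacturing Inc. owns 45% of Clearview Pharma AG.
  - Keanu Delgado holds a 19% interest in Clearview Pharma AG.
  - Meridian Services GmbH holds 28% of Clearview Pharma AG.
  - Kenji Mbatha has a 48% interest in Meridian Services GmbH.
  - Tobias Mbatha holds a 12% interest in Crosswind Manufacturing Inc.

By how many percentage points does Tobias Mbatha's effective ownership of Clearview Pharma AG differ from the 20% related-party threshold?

By spousal attribution (R3), Tobias Mbatha is treated as also owning Kenji Mbatha's interest in Meridian Services GmbH, giving 52% + 48% = 100%.
Chain via Crosswind Manufacturing Inc. (R2): 12% × 45% = 5.4% of Clearview Pharma AG.
Chain via Meridian Services GmbH (R2): 100% × 28% = 28% of Clearview Pharma AG.
Aggregating (R1): 5.4% + 28% = 33.4%.
33.4% exceeds the 20% threshold by 13.4 percentage points.

13.4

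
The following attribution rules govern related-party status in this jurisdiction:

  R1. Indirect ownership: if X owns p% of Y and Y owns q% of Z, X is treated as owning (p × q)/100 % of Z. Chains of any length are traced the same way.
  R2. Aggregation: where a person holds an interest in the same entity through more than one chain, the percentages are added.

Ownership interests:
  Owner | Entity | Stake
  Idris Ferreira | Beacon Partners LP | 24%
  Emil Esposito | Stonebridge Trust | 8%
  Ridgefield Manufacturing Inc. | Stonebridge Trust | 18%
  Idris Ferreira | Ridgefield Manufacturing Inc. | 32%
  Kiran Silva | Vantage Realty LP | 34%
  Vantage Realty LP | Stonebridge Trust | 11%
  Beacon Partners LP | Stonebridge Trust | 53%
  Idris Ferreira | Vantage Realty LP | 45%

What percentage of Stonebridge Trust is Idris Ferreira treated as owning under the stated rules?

23.43%

Chain via Beacon Partners LP (R1): 24% × 53% = 12.72% of Stonebridge Trust.
Chain via Vantage Realty LP (R1): 45% × 11% = 4.95% of Stonebridge Trust.
Chain via Ridgefield Manufacturing Inc. (R1): 32% × 18% = 5.76% of Stonebridge Trust.
Aggregating (R2): 12.72% + 4.95% + 5.76% = 23.43%.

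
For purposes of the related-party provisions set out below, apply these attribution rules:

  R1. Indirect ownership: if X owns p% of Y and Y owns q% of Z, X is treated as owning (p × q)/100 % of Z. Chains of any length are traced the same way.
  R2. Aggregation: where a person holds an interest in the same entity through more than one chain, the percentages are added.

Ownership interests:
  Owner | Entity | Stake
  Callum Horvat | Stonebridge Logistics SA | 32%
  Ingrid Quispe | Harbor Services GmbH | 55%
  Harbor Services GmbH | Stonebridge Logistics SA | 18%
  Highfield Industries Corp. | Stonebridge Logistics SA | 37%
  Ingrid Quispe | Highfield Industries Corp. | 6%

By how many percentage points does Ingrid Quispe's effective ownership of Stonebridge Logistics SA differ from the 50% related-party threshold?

37.88

Chain via Harbor Services GmbH (R1): 55% × 18% = 9.9% of Stonebridge Logistics SA.
Chain via Highfield Industries Corp. (R1): 6% × 37% = 2.22% of Stonebridge Logistics SA.
Aggregating (R2): 9.9% + 2.22% = 12.12%.
12.12% falls short of the 50% threshold by 37.88 percentage points.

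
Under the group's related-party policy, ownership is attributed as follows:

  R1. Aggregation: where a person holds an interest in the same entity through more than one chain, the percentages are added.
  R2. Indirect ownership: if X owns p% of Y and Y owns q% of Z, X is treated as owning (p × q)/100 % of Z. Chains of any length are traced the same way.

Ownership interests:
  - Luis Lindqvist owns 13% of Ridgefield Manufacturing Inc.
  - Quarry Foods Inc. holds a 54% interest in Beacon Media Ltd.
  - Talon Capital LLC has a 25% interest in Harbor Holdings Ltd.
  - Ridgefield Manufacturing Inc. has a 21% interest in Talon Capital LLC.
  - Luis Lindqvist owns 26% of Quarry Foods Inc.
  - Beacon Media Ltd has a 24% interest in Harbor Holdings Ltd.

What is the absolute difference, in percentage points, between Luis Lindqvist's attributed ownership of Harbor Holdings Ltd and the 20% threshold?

Chain via Quarry Foods Inc. → Beacon Media Ltd (R2): 26% × 54% × 24% = 3.3696% of Harbor Holdings Ltd.
Chain via Ridgefield Manufacturing Inc. → Talon Capital LLC (R2): 13% × 21% × 25% = 0.6825% of Harbor Holdings Ltd.
Aggregating (R1): 3.3696% + 0.6825% = 4.0521%.
4.0521% falls short of the 20% threshold by 15.9479 percentage points.

15.9479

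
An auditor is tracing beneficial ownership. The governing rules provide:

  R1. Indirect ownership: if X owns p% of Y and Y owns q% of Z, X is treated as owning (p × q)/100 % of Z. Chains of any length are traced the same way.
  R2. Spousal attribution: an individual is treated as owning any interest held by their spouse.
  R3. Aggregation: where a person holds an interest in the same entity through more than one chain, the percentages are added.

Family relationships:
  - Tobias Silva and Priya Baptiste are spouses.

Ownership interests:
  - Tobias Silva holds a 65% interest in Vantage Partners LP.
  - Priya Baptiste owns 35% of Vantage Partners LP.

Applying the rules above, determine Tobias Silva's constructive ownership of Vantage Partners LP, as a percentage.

By spousal attribution (R2), Tobias Silva is treated as also owning Priya Baptiste's interest in Vantage Partners LP, giving 65% + 35% = 100%.
Direct interest in Vantage Partners LP: 100%.

100%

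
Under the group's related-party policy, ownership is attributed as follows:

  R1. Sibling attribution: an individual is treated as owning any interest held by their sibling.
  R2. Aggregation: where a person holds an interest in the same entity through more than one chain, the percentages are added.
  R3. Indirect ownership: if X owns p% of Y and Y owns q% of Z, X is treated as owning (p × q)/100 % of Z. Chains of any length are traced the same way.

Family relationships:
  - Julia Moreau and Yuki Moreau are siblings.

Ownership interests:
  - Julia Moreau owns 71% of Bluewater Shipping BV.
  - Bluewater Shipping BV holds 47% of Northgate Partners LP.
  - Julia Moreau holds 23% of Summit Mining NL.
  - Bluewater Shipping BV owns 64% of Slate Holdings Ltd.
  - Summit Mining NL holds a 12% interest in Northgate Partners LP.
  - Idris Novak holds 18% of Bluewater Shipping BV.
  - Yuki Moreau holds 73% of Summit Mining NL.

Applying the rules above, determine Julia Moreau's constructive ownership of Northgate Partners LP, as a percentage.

44.89%

By sibling attribution (R1), Julia Moreau is treated as also owning Yuki Moreau's interest in Summit Mining NL, giving 23% + 73% = 96%.
Chain via Bluewater Shipping BV (R3): 71% × 47% = 33.37% of Northgate Partners LP.
Chain via Summit Mining NL (R3): 96% × 12% = 11.52% of Northgate Partners LP.
Aggregating (R2): 33.37% + 11.52% = 44.89%.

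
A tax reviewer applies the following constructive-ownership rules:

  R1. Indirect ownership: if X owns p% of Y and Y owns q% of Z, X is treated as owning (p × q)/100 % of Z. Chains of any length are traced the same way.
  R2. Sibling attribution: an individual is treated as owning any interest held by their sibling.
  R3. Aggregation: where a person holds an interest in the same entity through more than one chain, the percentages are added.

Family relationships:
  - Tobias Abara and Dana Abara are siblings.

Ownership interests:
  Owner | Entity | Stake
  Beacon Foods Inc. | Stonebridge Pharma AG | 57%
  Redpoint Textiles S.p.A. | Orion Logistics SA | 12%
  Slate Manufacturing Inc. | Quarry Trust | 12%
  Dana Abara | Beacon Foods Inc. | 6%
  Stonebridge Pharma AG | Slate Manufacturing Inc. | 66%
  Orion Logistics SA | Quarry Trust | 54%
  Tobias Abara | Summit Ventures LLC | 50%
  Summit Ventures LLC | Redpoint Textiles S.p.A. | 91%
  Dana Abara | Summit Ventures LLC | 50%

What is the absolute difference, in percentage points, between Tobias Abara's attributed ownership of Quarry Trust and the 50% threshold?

By sibling attribution (R2), Tobias Abara is treated as also owning Dana Abara's interest in Summit Ventures LLC, giving 50% + 50% = 100%.
By sibling attribution (R2), Tobias Abara is treated as owning Dana Abara's 6% interest in Beacon Foods Inc.
Chain via Summit Ventures LLC → Redpoint Textiles S.p.A. → Orion Logistics SA (R1): 100% × 91% × 12% × 54% = 5.8968% of Quarry Trust.
Chain via Beacon Foods Inc. → Stonebridge Pharma AG → Slate Manufacturing Inc. (R1): 6% × 57% × 66% × 12% = 0.270864% of Quarry Trust.
Aggregating (R3): 5.8968% + 0.270864% = 6.167664%.
6.167664% falls short of the 50% threshold by 43.832336 percentage points.

43.832336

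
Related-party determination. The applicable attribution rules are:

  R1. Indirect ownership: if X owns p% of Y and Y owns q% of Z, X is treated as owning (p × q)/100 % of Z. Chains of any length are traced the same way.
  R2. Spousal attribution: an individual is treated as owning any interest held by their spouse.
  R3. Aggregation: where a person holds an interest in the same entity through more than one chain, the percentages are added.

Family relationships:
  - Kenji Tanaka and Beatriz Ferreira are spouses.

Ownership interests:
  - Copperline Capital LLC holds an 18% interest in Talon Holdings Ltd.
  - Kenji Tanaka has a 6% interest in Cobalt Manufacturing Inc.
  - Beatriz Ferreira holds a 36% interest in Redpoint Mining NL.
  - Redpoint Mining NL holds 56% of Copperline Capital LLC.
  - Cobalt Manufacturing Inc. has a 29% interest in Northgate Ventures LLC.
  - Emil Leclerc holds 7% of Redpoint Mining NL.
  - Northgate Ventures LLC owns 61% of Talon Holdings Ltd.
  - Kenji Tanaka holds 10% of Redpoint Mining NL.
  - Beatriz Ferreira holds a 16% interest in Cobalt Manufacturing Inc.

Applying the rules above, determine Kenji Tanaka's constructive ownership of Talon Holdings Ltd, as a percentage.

8.5286%

By spousal attribution (R2), Kenji Tanaka is treated as also owning Beatriz Ferreira's interest in Redpoint Mining NL, giving 10% + 36% = 46%.
By spousal attribution (R2), Kenji Tanaka is treated as also owning Beatriz Ferreira's interest in Cobalt Manufacturing Inc, giving 6% + 16% = 22%.
Chain via Redpoint Mining NL → Copperline Capital LLC (R1): 46% × 56% × 18% = 4.6368% of Talon Holdings Ltd.
Chain via Cobalt Manufacturing Inc. → Northgate Ventures LLC (R1): 22% × 29% × 61% = 3.8918% of Talon Holdings Ltd.
Aggregating (R3): 4.6368% + 3.8918% = 8.5286%.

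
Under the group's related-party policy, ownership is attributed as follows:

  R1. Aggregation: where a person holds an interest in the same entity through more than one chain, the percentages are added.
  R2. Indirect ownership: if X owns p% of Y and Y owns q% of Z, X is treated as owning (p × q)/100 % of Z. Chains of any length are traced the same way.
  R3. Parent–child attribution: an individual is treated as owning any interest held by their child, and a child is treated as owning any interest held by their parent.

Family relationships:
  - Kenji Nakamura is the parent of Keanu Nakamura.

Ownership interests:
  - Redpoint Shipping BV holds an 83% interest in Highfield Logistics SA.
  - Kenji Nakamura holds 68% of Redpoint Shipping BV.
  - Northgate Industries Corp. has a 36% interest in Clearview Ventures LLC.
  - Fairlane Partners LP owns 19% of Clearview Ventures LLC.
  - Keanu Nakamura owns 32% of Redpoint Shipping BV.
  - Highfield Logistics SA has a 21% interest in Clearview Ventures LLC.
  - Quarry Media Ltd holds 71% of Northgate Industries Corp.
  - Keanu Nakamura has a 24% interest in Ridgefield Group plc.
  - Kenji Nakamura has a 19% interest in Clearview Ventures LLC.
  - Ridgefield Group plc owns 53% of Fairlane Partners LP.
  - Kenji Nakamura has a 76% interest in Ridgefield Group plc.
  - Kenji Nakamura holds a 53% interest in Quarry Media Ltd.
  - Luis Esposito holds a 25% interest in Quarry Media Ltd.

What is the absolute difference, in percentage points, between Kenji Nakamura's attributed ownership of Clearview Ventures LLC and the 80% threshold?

19.9532

By parent–child attribution (R3), Kenji Nakamura is treated as also owning Keanu Nakamura's interest in Redpoint Shipping BV, giving 68% + 32% = 100%.
By parent–child attribution (R3), Kenji Nakamura is treated as also owning Keanu Nakamura's interest in Ridgefield Group plc, giving 76% + 24% = 100%.
Chain via Redpoint Shipping BV → Highfield Logistics SA (R2): 100% × 83% × 21% = 17.43% of Clearview Ventures LLC.
Chain via Ridgefield Group plc → Fairlane Partners LP (R2): 100% × 53% × 19% = 10.07% of Clearview Ventures LLC.
Chain via Quarry Media Ltd → Northgate Industries Corp. (R2): 53% × 71% × 36% = 13.5468% of Clearview Ventures LLC.
Direct interest in Clearview Ventures LLC: 19%.
Aggregating (R1): 17.43% + 10.07% + 13.5468% + 19% = 60.0468%.
60.0468% falls short of the 80% threshold by 19.9532 percentage points.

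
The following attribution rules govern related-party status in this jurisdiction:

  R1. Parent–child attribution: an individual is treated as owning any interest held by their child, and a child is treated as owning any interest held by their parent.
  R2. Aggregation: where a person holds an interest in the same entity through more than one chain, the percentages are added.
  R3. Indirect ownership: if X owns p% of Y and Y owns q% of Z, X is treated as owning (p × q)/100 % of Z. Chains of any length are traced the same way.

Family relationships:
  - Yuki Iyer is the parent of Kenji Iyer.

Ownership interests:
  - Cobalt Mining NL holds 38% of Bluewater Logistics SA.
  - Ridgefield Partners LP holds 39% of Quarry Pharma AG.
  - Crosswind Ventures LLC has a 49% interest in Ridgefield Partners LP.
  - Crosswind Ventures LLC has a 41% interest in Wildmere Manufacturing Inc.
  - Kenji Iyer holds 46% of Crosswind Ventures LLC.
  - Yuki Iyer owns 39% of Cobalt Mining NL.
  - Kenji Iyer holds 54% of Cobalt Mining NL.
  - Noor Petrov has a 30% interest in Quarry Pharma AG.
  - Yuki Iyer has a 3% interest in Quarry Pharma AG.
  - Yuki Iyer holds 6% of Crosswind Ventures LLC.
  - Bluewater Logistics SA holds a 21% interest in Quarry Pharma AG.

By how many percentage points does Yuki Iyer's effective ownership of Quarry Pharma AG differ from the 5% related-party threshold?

15.3586

By parent–child attribution (R1), Yuki Iyer is treated as also owning Kenji Iyer's interest in Crosswind Ventures LLC, giving 6% + 46% = 52%.
By parent–child attribution (R1), Yuki Iyer is treated as also owning Kenji Iyer's interest in Cobalt Mining NL, giving 39% + 54% = 93%.
Chain via Crosswind Ventures LLC → Ridgefield Partners LP (R3): 52% × 49% × 39% = 9.9372% of Quarry Pharma AG.
Chain via Cobalt Mining NL → Bluewater Logistics SA (R3): 93% × 38% × 21% = 7.4214% of Quarry Pharma AG.
Direct interest in Quarry Pharma AG: 3%.
Aggregating (R2): 9.9372% + 7.4214% + 3% = 20.3586%.
20.3586% exceeds the 5% threshold by 15.3586 percentage points.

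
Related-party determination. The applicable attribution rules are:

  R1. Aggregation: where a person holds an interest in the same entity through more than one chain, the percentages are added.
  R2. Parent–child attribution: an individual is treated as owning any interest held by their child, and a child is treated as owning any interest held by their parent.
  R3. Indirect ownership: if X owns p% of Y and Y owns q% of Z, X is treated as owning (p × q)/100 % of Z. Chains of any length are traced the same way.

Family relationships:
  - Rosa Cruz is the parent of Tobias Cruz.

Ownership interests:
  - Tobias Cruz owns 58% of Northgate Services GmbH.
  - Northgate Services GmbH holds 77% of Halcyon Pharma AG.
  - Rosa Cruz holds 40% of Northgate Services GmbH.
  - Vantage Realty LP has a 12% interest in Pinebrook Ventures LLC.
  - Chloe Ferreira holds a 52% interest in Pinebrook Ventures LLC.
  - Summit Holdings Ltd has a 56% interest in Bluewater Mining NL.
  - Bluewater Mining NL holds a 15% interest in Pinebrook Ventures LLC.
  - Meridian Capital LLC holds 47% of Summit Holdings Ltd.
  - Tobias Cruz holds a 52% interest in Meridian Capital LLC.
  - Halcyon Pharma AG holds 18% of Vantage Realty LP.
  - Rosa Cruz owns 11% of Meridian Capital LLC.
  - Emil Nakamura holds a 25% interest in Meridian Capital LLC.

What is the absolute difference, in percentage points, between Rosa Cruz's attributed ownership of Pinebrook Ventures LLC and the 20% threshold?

15.882824

By parent–child attribution (R2), Rosa Cruz is treated as also owning Tobias Cruz's interest in Northgate Services GmbH, giving 40% + 58% = 98%.
By parent–child attribution (R2), Rosa Cruz is treated as also owning Tobias Cruz's interest in Meridian Capital LLC, giving 11% + 52% = 63%.
Chain via Northgate Services GmbH → Halcyon Pharma AG → Vantage Realty LP (R3): 98% × 77% × 18% × 12% = 1.629936% of Pinebrook Ventures LLC.
Chain via Meridian Capital LLC → Summit Holdings Ltd → Bluewater Mining NL (R3): 63% × 47% × 56% × 15% = 2.48724% of Pinebrook Ventures LLC.
Aggregating (R1): 1.629936% + 2.48724% = 4.117176%.
4.117176% falls short of the 20% threshold by 15.882824 percentage points.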